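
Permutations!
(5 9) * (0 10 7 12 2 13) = (0 10 7 12 2 13)(5 9) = [10, 1, 13, 3, 4, 9, 6, 12, 8, 5, 7, 11, 2, 0]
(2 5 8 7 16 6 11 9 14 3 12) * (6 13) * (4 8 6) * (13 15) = (2 5 6 11 9 14 3 12)(4 8 7 16 15 13) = [0, 1, 5, 12, 8, 6, 11, 16, 7, 14, 10, 9, 2, 4, 3, 13, 15]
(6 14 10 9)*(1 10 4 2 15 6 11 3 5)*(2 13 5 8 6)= (1 10 9 11 3 8 6 14 4 13 5)(2 15)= [0, 10, 15, 8, 13, 1, 14, 7, 6, 11, 9, 3, 12, 5, 4, 2]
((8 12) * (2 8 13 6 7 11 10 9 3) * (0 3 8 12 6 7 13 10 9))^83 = ((0 3 2 12 10)(6 13 7 11 9 8))^83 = (0 12 3 10 2)(6 8 9 11 7 13)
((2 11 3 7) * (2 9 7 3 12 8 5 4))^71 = (2 4 5 8 12 11)(7 9)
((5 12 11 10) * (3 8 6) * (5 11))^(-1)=(3 6 8)(5 12)(10 11)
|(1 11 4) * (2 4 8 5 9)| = 7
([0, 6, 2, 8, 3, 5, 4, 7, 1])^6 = (1 6 4 3 8)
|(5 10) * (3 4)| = |(3 4)(5 10)| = 2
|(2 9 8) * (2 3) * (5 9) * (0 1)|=|(0 1)(2 5 9 8 3)|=10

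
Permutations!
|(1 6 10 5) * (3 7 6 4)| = |(1 4 3 7 6 10 5)| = 7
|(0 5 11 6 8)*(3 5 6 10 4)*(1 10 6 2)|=10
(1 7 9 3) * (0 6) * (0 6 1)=(0 1 7 9 3)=[1, 7, 2, 0, 4, 5, 6, 9, 8, 3]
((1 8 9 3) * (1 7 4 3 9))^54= ((9)(1 8)(3 7 4))^54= (9)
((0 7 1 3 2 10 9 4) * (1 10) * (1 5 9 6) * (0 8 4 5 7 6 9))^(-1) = (0 5 9 10 7 2 3 1 6)(4 8)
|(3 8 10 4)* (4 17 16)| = |(3 8 10 17 16 4)| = 6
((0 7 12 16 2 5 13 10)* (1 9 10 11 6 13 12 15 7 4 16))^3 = (0 2 1)(4 5 9)(7 15)(10 16 12)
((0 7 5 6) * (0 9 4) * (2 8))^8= ((0 7 5 6 9 4)(2 8))^8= (0 5 9)(4 7 6)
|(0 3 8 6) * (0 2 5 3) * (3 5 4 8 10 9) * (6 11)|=|(2 4 8 11 6)(3 10 9)|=15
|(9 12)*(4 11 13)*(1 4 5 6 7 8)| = 8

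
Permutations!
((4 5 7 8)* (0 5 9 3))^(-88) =((0 5 7 8 4 9 3))^(-88) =(0 8 3 7 9 5 4)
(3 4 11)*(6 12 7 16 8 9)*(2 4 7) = (2 4 11 3 7 16 8 9 6 12) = [0, 1, 4, 7, 11, 5, 12, 16, 9, 6, 10, 3, 2, 13, 14, 15, 8]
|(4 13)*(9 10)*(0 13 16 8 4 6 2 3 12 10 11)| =9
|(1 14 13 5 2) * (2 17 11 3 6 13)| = |(1 14 2)(3 6 13 5 17 11)| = 6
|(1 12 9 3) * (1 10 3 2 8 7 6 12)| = 6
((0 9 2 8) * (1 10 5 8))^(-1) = ((0 9 2 1 10 5 8))^(-1) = (0 8 5 10 1 2 9)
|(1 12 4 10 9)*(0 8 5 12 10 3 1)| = 9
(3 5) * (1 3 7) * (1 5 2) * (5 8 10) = (1 3 2)(5 7 8 10) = [0, 3, 1, 2, 4, 7, 6, 8, 10, 9, 5]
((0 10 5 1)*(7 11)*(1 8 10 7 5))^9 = ((0 7 11 5 8 10 1))^9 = (0 11 8 1 7 5 10)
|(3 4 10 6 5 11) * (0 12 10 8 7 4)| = |(0 12 10 6 5 11 3)(4 8 7)| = 21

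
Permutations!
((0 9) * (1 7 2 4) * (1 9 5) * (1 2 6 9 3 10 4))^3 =((0 5 2 1 7 6 9)(3 10 4))^3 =(10)(0 1 9 2 6 5 7)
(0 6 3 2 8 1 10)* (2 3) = [6, 10, 8, 3, 4, 5, 2, 7, 1, 9, 0] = (0 6 2 8 1 10)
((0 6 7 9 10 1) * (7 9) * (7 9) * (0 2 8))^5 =(0 1 7 8 10 6 2 9)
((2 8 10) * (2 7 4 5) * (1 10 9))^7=(1 9 8 2 5 4 7 10)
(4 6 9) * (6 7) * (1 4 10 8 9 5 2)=[0, 4, 1, 3, 7, 2, 5, 6, 9, 10, 8]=(1 4 7 6 5 2)(8 9 10)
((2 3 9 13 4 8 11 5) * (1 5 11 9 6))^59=(1 6 3 2 5)(4 13 9 8)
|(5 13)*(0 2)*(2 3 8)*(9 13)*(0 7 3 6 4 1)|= |(0 6 4 1)(2 7 3 8)(5 9 13)|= 12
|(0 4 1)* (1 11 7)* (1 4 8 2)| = |(0 8 2 1)(4 11 7)| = 12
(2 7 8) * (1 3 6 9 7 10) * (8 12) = (1 3 6 9 7 12 8 2 10) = [0, 3, 10, 6, 4, 5, 9, 12, 2, 7, 1, 11, 8]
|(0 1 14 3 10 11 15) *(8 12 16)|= 21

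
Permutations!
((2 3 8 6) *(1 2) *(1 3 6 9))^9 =(1 3)(2 8)(6 9)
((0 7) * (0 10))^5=(0 10 7)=((0 7 10))^5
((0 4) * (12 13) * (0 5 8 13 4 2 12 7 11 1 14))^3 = ((0 2 12 4 5 8 13 7 11 1 14))^3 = (0 4 13 1 2 5 7 14 12 8 11)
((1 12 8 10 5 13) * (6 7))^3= (1 10)(5 12)(6 7)(8 13)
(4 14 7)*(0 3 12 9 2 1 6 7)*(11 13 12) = (0 3 11 13 12 9 2 1 6 7 4 14) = [3, 6, 1, 11, 14, 5, 7, 4, 8, 2, 10, 13, 9, 12, 0]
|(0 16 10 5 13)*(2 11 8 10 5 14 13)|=9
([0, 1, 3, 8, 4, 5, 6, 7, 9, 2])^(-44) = [0, 1, 2, 3, 4, 5, 6, 7, 8, 9]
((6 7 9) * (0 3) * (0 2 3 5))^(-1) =(0 5)(2 3)(6 9 7)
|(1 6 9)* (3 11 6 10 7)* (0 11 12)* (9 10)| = 14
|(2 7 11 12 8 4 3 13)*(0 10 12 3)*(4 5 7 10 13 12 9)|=6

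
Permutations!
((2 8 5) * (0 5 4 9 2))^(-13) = ((0 5)(2 8 4 9))^(-13) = (0 5)(2 9 4 8)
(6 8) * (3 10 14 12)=(3 10 14 12)(6 8)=[0, 1, 2, 10, 4, 5, 8, 7, 6, 9, 14, 11, 3, 13, 12]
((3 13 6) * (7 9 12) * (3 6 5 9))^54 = ((3 13 5 9 12 7))^54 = (13)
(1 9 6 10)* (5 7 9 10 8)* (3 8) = [0, 10, 2, 8, 4, 7, 3, 9, 5, 6, 1] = (1 10)(3 8 5 7 9 6)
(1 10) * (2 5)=(1 10)(2 5)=[0, 10, 5, 3, 4, 2, 6, 7, 8, 9, 1]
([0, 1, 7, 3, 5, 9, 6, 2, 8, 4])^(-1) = (2 7)(4 9 5)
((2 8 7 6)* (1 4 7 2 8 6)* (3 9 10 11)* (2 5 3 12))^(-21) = (2 10 5)(3 6 11)(8 12 9)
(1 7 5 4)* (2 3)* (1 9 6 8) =[0, 7, 3, 2, 9, 4, 8, 5, 1, 6] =(1 7 5 4 9 6 8)(2 3)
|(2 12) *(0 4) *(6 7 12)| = |(0 4)(2 6 7 12)| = 4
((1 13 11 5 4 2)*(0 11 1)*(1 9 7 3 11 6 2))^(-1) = (0 2 6)(1 4 5 11 3 7 9 13)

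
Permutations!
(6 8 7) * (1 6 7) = (1 6 8) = [0, 6, 2, 3, 4, 5, 8, 7, 1]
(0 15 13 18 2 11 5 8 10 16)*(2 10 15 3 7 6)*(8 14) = (0 3 7 6 2 11 5 14 8 15 13 18 10 16) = [3, 1, 11, 7, 4, 14, 2, 6, 15, 9, 16, 5, 12, 18, 8, 13, 0, 17, 10]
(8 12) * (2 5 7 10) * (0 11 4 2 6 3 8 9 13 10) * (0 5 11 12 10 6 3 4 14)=(0 12 9 13 6 4 2 11 14)(3 8 10)(5 7)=[12, 1, 11, 8, 2, 7, 4, 5, 10, 13, 3, 14, 9, 6, 0]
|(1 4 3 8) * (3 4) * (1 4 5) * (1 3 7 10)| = 12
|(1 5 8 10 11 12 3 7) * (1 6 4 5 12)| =10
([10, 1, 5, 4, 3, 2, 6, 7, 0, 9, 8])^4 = [10, 1, 2, 3, 4, 5, 6, 7, 0, 9, 8]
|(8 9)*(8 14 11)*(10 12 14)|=6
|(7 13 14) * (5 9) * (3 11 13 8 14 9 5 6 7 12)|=|(3 11 13 9 6 7 8 14 12)|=9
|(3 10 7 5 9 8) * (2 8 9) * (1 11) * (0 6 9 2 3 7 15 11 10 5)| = |(0 6 9 2 8 7)(1 10 15 11)(3 5)| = 12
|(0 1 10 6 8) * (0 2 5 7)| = |(0 1 10 6 8 2 5 7)| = 8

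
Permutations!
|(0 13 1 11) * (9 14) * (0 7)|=10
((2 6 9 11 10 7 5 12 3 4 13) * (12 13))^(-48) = (13)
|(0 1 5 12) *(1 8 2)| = 6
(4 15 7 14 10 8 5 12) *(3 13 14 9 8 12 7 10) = (3 13 14)(4 15 10 12)(5 7 9 8) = [0, 1, 2, 13, 15, 7, 6, 9, 5, 8, 12, 11, 4, 14, 3, 10]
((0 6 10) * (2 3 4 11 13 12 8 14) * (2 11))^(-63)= (8 11 12 14 13)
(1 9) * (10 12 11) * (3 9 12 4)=[0, 12, 2, 9, 3, 5, 6, 7, 8, 1, 4, 10, 11]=(1 12 11 10 4 3 9)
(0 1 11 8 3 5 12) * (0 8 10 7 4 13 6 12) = [1, 11, 2, 5, 13, 0, 12, 4, 3, 9, 7, 10, 8, 6] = (0 1 11 10 7 4 13 6 12 8 3 5)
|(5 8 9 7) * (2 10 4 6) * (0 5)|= 20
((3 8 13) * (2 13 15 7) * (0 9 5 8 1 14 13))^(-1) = ((0 9 5 8 15 7 2)(1 14 13 3))^(-1) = (0 2 7 15 8 5 9)(1 3 13 14)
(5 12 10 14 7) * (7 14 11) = [0, 1, 2, 3, 4, 12, 6, 5, 8, 9, 11, 7, 10, 13, 14] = (14)(5 12 10 11 7)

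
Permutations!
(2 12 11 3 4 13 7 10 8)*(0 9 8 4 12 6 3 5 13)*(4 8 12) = [9, 1, 6, 4, 0, 13, 3, 10, 2, 12, 8, 5, 11, 7] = (0 9 12 11 5 13 7 10 8 2 6 3 4)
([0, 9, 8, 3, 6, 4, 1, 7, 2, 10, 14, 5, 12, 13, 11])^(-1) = (1 6 4 5 11 14 10 9)(2 8)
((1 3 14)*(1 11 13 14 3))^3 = (14)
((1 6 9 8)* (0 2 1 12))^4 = ((0 2 1 6 9 8 12))^4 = (0 9 2 8 1 12 6)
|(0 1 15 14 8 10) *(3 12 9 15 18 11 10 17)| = 35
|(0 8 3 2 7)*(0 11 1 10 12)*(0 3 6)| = 21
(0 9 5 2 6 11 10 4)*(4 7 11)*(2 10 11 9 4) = [4, 1, 6, 3, 0, 10, 2, 9, 8, 5, 7, 11] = (11)(0 4)(2 6)(5 10 7 9)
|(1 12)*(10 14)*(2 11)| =2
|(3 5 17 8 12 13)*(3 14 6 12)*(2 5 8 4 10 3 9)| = 8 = |(2 5 17 4 10 3 8 9)(6 12 13 14)|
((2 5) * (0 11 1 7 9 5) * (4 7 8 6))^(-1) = ((0 11 1 8 6 4 7 9 5 2))^(-1) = (0 2 5 9 7 4 6 8 1 11)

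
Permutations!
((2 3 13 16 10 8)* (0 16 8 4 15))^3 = (0 4 16 15 10)(2 8 13 3)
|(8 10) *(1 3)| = 2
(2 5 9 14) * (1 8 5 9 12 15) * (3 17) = (1 8 5 12 15)(2 9 14)(3 17) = [0, 8, 9, 17, 4, 12, 6, 7, 5, 14, 10, 11, 15, 13, 2, 1, 16, 3]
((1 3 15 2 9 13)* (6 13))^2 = ((1 3 15 2 9 6 13))^2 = (1 15 9 13 3 2 6)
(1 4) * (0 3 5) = [3, 4, 2, 5, 1, 0] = (0 3 5)(1 4)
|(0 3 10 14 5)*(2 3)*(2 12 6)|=|(0 12 6 2 3 10 14 5)|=8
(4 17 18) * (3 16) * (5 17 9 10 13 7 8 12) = [0, 1, 2, 16, 9, 17, 6, 8, 12, 10, 13, 11, 5, 7, 14, 15, 3, 18, 4] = (3 16)(4 9 10 13 7 8 12 5 17 18)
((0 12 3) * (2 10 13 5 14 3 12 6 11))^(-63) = ((0 6 11 2 10 13 5 14 3))^(-63) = (14)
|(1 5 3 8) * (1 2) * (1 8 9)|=4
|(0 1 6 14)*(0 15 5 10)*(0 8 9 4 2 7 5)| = 35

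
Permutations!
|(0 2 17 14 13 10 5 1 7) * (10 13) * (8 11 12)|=24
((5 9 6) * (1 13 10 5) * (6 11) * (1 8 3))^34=(1 8 11 5 13 3 6 9 10)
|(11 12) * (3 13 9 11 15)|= |(3 13 9 11 12 15)|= 6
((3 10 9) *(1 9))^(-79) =((1 9 3 10))^(-79) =(1 9 3 10)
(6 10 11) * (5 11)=[0, 1, 2, 3, 4, 11, 10, 7, 8, 9, 5, 6]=(5 11 6 10)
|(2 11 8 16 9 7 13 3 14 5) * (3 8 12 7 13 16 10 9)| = |(2 11 12 7 16 3 14 5)(8 10 9 13)| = 8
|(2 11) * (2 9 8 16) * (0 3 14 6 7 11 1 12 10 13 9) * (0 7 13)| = 12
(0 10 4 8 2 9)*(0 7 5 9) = (0 10 4 8 2)(5 9 7) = [10, 1, 0, 3, 8, 9, 6, 5, 2, 7, 4]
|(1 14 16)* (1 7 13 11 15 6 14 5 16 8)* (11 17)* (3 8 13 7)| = |(1 5 16 3 8)(6 14 13 17 11 15)| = 30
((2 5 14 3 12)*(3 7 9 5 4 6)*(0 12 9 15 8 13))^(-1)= (0 13 8 15 7 14 5 9 3 6 4 2 12)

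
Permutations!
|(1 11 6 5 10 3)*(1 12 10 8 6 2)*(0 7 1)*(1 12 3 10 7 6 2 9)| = 30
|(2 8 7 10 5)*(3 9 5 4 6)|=9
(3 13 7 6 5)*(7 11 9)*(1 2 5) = (1 2 5 3 13 11 9 7 6) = [0, 2, 5, 13, 4, 3, 1, 6, 8, 7, 10, 9, 12, 11]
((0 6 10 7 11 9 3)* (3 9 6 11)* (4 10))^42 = ((0 11 6 4 10 7 3))^42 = (11)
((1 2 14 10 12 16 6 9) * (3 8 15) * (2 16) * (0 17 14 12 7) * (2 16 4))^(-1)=((0 17 14 10 7)(1 4 2 12 16 6 9)(3 8 15))^(-1)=(0 7 10 14 17)(1 9 6 16 12 2 4)(3 15 8)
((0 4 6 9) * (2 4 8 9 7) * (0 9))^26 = (9)(2 6)(4 7)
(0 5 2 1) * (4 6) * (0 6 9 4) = [5, 6, 1, 3, 9, 2, 0, 7, 8, 4] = (0 5 2 1 6)(4 9)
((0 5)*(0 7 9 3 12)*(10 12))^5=(0 10 9 5 12 3 7)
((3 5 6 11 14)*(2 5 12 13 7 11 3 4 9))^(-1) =((2 5 6 3 12 13 7 11 14 4 9))^(-1) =(2 9 4 14 11 7 13 12 3 6 5)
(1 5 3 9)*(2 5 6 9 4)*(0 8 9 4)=(0 8 9 1 6 4 2 5 3)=[8, 6, 5, 0, 2, 3, 4, 7, 9, 1]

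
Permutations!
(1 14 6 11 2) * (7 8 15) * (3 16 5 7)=[0, 14, 1, 16, 4, 7, 11, 8, 15, 9, 10, 2, 12, 13, 6, 3, 5]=(1 14 6 11 2)(3 16 5 7 8 15)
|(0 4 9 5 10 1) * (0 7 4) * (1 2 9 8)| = |(1 7 4 8)(2 9 5 10)| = 4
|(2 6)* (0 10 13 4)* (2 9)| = 12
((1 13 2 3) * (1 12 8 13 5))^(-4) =((1 5)(2 3 12 8 13))^(-4) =(2 3 12 8 13)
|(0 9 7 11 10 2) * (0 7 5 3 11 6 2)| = 6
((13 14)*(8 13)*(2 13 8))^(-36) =((2 13 14))^(-36) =(14)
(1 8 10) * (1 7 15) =[0, 8, 2, 3, 4, 5, 6, 15, 10, 9, 7, 11, 12, 13, 14, 1] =(1 8 10 7 15)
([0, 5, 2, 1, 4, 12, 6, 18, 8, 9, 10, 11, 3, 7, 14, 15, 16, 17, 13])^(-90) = (18)(1 12)(3 5)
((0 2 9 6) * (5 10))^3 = (0 6 9 2)(5 10)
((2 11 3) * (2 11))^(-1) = ((3 11))^(-1) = (3 11)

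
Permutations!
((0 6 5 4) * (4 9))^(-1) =((0 6 5 9 4))^(-1) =(0 4 9 5 6)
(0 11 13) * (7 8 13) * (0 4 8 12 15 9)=(0 11 7 12 15 9)(4 8 13)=[11, 1, 2, 3, 8, 5, 6, 12, 13, 0, 10, 7, 15, 4, 14, 9]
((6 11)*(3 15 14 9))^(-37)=((3 15 14 9)(6 11))^(-37)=(3 9 14 15)(6 11)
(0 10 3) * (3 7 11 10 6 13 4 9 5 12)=(0 6 13 4 9 5 12 3)(7 11 10)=[6, 1, 2, 0, 9, 12, 13, 11, 8, 5, 7, 10, 3, 4]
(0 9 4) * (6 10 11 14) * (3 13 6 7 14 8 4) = (0 9 3 13 6 10 11 8 4)(7 14) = [9, 1, 2, 13, 0, 5, 10, 14, 4, 3, 11, 8, 12, 6, 7]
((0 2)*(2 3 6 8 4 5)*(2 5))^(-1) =(0 2 4 8 6 3)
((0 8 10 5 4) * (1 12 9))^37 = (0 10 4 8 5)(1 12 9)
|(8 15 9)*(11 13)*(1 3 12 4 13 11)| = |(1 3 12 4 13)(8 15 9)| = 15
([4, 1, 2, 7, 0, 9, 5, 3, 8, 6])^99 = (9)(0 4)(3 7)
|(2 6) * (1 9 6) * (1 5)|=5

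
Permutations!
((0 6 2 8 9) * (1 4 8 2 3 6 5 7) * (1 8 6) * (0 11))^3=(0 8)(1 3 6 4)(5 9)(7 11)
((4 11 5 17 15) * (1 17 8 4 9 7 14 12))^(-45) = ((1 17 15 9 7 14 12)(4 11 5 8))^(-45) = (1 7 17 14 15 12 9)(4 8 5 11)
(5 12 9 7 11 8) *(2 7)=(2 7 11 8 5 12 9)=[0, 1, 7, 3, 4, 12, 6, 11, 5, 2, 10, 8, 9]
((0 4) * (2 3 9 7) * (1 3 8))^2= (1 9 2)(3 7 8)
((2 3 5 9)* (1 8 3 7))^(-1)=((1 8 3 5 9 2 7))^(-1)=(1 7 2 9 5 3 8)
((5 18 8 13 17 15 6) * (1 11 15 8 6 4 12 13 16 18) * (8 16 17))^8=(1 16 12)(4 5 17)(6 8 15)(11 18 13)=((1 11 15 4 12 13 8 17 16 18 6 5))^8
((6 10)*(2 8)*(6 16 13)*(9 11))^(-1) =(2 8)(6 13 16 10)(9 11) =((2 8)(6 10 16 13)(9 11))^(-1)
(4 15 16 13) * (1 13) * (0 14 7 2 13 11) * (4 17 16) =(0 14 7 2 13 17 16 1 11)(4 15) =[14, 11, 13, 3, 15, 5, 6, 2, 8, 9, 10, 0, 12, 17, 7, 4, 1, 16]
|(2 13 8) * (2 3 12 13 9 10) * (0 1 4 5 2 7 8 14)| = 13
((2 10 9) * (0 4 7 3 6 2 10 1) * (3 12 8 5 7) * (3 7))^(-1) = (0 1 2 6 3 5 8 12 7 4)(9 10)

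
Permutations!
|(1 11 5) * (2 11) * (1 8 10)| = 6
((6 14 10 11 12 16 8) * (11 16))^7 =(6 10 8 14 16)(11 12)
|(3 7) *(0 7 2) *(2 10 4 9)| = 7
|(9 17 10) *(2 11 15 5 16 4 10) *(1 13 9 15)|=30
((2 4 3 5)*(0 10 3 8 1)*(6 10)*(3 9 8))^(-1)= (0 1 8 9 10 6)(2 5 3 4)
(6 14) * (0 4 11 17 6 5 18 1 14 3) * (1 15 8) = (0 4 11 17 6 3)(1 14 5 18 15 8) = [4, 14, 2, 0, 11, 18, 3, 7, 1, 9, 10, 17, 12, 13, 5, 8, 16, 6, 15]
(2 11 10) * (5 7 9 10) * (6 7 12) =(2 11 5 12 6 7 9 10) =[0, 1, 11, 3, 4, 12, 7, 9, 8, 10, 2, 5, 6]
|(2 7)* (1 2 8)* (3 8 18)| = 6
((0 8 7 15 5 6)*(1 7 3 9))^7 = ((0 8 3 9 1 7 15 5 6))^7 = (0 5 7 9 8 6 15 1 3)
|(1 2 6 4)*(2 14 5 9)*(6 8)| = 8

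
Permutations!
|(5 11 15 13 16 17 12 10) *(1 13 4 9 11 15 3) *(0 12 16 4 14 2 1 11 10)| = |(0 12)(1 13 4 9 10 5 15 14 2)(3 11)(16 17)| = 18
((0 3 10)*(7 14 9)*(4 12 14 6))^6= (14)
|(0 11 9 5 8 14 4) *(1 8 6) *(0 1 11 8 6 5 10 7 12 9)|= |(0 8 14 4 1 6 11)(7 12 9 10)|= 28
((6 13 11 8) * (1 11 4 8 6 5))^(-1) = (1 5 8 4 13 6 11)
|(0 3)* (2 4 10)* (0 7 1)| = |(0 3 7 1)(2 4 10)| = 12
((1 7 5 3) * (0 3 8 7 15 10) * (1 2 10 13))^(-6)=(15)(0 2)(3 10)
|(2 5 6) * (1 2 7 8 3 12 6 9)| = 20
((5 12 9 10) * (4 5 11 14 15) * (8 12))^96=(4 11 12)(5 14 9)(8 15 10)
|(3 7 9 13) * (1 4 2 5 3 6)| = 9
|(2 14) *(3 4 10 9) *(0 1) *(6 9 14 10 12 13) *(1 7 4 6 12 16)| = 30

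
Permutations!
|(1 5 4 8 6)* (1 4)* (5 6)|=5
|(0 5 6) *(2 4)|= |(0 5 6)(2 4)|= 6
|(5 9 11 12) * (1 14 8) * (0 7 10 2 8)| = 28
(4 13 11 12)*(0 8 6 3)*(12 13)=(0 8 6 3)(4 12)(11 13)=[8, 1, 2, 0, 12, 5, 3, 7, 6, 9, 10, 13, 4, 11]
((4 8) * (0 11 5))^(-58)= (0 5 11)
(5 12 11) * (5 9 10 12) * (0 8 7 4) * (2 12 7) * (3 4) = (0 8 2 12 11 9 10 7 3 4) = [8, 1, 12, 4, 0, 5, 6, 3, 2, 10, 7, 9, 11]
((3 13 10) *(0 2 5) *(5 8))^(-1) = (0 5 8 2)(3 10 13)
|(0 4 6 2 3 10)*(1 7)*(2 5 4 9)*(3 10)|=|(0 9 2 10)(1 7)(4 6 5)|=12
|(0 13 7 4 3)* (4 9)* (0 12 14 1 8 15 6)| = 12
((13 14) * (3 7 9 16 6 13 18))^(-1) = ((3 7 9 16 6 13 14 18))^(-1) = (3 18 14 13 6 16 9 7)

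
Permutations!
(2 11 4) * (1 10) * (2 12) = (1 10)(2 11 4 12) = [0, 10, 11, 3, 12, 5, 6, 7, 8, 9, 1, 4, 2]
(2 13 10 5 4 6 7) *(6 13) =(2 6 7)(4 13 10 5) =[0, 1, 6, 3, 13, 4, 7, 2, 8, 9, 5, 11, 12, 10]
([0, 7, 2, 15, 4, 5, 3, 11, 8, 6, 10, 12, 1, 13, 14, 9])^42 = [0, 11, 2, 9, 4, 5, 15, 12, 8, 3, 10, 1, 7, 13, 14, 6]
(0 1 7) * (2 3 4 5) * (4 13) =(0 1 7)(2 3 13 4 5) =[1, 7, 3, 13, 5, 2, 6, 0, 8, 9, 10, 11, 12, 4]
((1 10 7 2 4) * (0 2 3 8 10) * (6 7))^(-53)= ((0 2 4 1)(3 8 10 6 7))^(-53)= (0 1 4 2)(3 10 7 8 6)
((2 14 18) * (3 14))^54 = (2 14)(3 18)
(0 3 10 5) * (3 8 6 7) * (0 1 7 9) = [8, 7, 2, 10, 4, 1, 9, 3, 6, 0, 5] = (0 8 6 9)(1 7 3 10 5)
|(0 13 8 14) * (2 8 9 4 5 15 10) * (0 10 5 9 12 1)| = 4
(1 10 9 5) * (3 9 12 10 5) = (1 5)(3 9)(10 12) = [0, 5, 2, 9, 4, 1, 6, 7, 8, 3, 12, 11, 10]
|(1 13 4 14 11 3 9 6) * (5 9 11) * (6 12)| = |(1 13 4 14 5 9 12 6)(3 11)| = 8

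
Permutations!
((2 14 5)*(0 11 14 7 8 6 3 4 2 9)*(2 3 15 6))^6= (15)(0 11 14 5 9)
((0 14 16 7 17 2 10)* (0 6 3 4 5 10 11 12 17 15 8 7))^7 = (0 14 16)(2 17 12 11)(3 5 6 4 10)(7 15 8)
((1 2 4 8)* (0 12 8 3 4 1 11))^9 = ((0 12 8 11)(1 2)(3 4))^9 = (0 12 8 11)(1 2)(3 4)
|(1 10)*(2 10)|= |(1 2 10)|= 3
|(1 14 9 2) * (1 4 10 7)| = |(1 14 9 2 4 10 7)| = 7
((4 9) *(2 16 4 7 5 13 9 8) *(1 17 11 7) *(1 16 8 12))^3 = (1 7 9 12 11 13 4 17 5 16)(2 8)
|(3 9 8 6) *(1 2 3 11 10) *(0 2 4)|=10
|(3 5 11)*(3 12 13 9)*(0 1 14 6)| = |(0 1 14 6)(3 5 11 12 13 9)| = 12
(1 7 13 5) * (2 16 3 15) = [0, 7, 16, 15, 4, 1, 6, 13, 8, 9, 10, 11, 12, 5, 14, 2, 3] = (1 7 13 5)(2 16 3 15)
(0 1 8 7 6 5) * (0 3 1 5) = [5, 8, 2, 1, 4, 3, 0, 6, 7] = (0 5 3 1 8 7 6)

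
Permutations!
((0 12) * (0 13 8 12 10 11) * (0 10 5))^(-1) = ((0 5)(8 12 13)(10 11))^(-1) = (0 5)(8 13 12)(10 11)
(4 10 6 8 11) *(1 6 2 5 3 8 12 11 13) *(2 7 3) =(1 6 12 11 4 10 7 3 8 13)(2 5) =[0, 6, 5, 8, 10, 2, 12, 3, 13, 9, 7, 4, 11, 1]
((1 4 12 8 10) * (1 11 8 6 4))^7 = (4 12 6)(8 10 11)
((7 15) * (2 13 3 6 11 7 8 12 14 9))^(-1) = (2 9 14 12 8 15 7 11 6 3 13)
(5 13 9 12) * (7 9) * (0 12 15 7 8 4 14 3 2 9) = (0 12 5 13 8 4 14 3 2 9 15 7) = [12, 1, 9, 2, 14, 13, 6, 0, 4, 15, 10, 11, 5, 8, 3, 7]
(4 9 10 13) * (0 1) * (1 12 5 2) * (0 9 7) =[12, 9, 1, 3, 7, 2, 6, 0, 8, 10, 13, 11, 5, 4] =(0 12 5 2 1 9 10 13 4 7)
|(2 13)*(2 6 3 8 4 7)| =7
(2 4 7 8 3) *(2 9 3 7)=(2 4)(3 9)(7 8)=[0, 1, 4, 9, 2, 5, 6, 8, 7, 3]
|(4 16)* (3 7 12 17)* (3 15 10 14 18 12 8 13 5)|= 30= |(3 7 8 13 5)(4 16)(10 14 18 12 17 15)|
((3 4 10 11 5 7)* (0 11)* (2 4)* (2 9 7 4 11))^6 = ((0 2 11 5 4 10)(3 9 7))^6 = (11)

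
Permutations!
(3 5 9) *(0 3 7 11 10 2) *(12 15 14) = [3, 1, 0, 5, 4, 9, 6, 11, 8, 7, 2, 10, 15, 13, 12, 14] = (0 3 5 9 7 11 10 2)(12 15 14)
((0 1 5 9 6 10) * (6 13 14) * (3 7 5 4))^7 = ((0 1 4 3 7 5 9 13 14 6 10))^7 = (0 13 3 10 9 4 6 5 1 14 7)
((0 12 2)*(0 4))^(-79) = (0 12 2 4)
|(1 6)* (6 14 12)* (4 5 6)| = |(1 14 12 4 5 6)| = 6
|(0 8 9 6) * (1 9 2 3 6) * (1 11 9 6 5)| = 14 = |(0 8 2 3 5 1 6)(9 11)|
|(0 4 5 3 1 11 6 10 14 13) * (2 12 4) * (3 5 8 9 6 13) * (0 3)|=36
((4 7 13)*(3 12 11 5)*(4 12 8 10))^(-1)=((3 8 10 4 7 13 12 11 5))^(-1)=(3 5 11 12 13 7 4 10 8)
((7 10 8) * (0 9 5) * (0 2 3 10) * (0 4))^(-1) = ((0 9 5 2 3 10 8 7 4))^(-1) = (0 4 7 8 10 3 2 5 9)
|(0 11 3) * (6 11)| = |(0 6 11 3)| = 4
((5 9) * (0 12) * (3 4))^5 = (0 12)(3 4)(5 9)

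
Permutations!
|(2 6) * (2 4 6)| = 2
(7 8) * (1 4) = (1 4)(7 8) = [0, 4, 2, 3, 1, 5, 6, 8, 7]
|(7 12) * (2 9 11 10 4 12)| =7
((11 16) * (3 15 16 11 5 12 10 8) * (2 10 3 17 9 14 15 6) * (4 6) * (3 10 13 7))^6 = (5 14 8)(9 10 16)(12 15 17)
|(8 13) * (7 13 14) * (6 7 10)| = 6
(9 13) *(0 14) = (0 14)(9 13) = [14, 1, 2, 3, 4, 5, 6, 7, 8, 13, 10, 11, 12, 9, 0]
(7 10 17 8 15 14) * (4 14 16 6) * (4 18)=(4 14 7 10 17 8 15 16 6 18)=[0, 1, 2, 3, 14, 5, 18, 10, 15, 9, 17, 11, 12, 13, 7, 16, 6, 8, 4]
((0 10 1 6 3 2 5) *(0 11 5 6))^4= (11)(0 10 1)(2 6 3)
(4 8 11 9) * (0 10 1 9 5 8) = (0 10 1 9 4)(5 8 11) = [10, 9, 2, 3, 0, 8, 6, 7, 11, 4, 1, 5]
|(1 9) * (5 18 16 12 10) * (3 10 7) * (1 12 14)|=|(1 9 12 7 3 10 5 18 16 14)|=10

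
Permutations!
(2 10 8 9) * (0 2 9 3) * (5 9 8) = (0 2 10 5 9 8 3) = [2, 1, 10, 0, 4, 9, 6, 7, 3, 8, 5]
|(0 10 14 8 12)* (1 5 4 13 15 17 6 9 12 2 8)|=12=|(0 10 14 1 5 4 13 15 17 6 9 12)(2 8)|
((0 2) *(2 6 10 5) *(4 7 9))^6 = (0 6 10 5 2)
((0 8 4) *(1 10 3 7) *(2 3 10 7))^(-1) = (10)(0 4 8)(1 7)(2 3)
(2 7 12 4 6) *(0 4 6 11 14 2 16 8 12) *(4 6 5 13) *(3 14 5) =(0 6 16 8 12 3 14 2 7)(4 11 5 13) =[6, 1, 7, 14, 11, 13, 16, 0, 12, 9, 10, 5, 3, 4, 2, 15, 8]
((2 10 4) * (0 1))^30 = ((0 1)(2 10 4))^30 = (10)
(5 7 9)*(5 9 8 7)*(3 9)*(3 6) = [0, 1, 2, 9, 4, 5, 3, 8, 7, 6] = (3 9 6)(7 8)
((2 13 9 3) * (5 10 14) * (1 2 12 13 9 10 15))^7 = (1 14 12 2 5 13 9 15 10 3)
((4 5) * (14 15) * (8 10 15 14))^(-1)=((4 5)(8 10 15))^(-1)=(4 5)(8 15 10)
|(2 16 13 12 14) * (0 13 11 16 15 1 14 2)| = |(0 13 12 2 15 1 14)(11 16)| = 14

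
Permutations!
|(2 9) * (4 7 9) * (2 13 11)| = |(2 4 7 9 13 11)| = 6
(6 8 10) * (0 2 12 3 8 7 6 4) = (0 2 12 3 8 10 4)(6 7) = [2, 1, 12, 8, 0, 5, 7, 6, 10, 9, 4, 11, 3]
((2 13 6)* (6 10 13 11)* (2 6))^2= ((2 11)(10 13))^2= (13)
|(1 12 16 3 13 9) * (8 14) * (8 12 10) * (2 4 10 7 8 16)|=|(1 7 8 14 12 2 4 10 16 3 13 9)|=12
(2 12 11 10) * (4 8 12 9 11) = [0, 1, 9, 3, 8, 5, 6, 7, 12, 11, 2, 10, 4] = (2 9 11 10)(4 8 12)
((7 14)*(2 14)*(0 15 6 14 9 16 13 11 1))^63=(0 13 2 6 1 16 7 15 11 9 14)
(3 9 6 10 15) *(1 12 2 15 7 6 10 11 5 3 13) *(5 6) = (1 12 2 15 13)(3 9 10 7 5)(6 11) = [0, 12, 15, 9, 4, 3, 11, 5, 8, 10, 7, 6, 2, 1, 14, 13]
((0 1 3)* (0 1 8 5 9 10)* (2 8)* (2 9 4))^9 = (10)(1 3)(2 8 5 4)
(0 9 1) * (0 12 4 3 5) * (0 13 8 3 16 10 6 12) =(0 9 1)(3 5 13 8)(4 16 10 6 12) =[9, 0, 2, 5, 16, 13, 12, 7, 3, 1, 6, 11, 4, 8, 14, 15, 10]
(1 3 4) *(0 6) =(0 6)(1 3 4) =[6, 3, 2, 4, 1, 5, 0]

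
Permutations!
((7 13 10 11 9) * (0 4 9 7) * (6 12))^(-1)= (0 9 4)(6 12)(7 11 10 13)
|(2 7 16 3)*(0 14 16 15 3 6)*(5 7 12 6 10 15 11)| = 9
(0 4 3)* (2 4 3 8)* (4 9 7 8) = [3, 1, 9, 0, 4, 5, 6, 8, 2, 7] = (0 3)(2 9 7 8)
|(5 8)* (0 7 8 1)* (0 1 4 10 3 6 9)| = 9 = |(0 7 8 5 4 10 3 6 9)|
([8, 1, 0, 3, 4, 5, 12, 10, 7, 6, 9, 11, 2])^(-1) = [2, 1, 12, 3, 4, 5, 9, 8, 0, 10, 7, 11, 6]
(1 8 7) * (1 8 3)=(1 3)(7 8)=[0, 3, 2, 1, 4, 5, 6, 8, 7]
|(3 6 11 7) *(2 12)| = 4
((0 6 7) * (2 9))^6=((0 6 7)(2 9))^6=(9)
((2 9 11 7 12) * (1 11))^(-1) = (1 9 2 12 7 11)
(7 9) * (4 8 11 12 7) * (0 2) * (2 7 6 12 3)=(0 7 9 4 8 11 3 2)(6 12)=[7, 1, 0, 2, 8, 5, 12, 9, 11, 4, 10, 3, 6]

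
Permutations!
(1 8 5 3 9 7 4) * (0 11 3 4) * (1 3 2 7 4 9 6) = [11, 8, 7, 6, 3, 9, 1, 0, 5, 4, 10, 2] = (0 11 2 7)(1 8 5 9 4 3 6)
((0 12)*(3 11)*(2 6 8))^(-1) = ((0 12)(2 6 8)(3 11))^(-1) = (0 12)(2 8 6)(3 11)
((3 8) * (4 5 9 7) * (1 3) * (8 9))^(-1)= ((1 3 9 7 4 5 8))^(-1)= (1 8 5 4 7 9 3)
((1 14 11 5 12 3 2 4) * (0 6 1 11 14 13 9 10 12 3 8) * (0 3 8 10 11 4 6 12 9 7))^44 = (14)(0 5 1 10 3 7 11 6 12 8 13 9 2)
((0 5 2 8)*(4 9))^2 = ((0 5 2 8)(4 9))^2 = (9)(0 2)(5 8)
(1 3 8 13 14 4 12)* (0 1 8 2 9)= (0 1 3 2 9)(4 12 8 13 14)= [1, 3, 9, 2, 12, 5, 6, 7, 13, 0, 10, 11, 8, 14, 4]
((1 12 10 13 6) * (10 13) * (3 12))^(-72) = ((1 3 12 13 6))^(-72) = (1 13 3 6 12)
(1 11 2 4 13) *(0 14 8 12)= (0 14 8 12)(1 11 2 4 13)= [14, 11, 4, 3, 13, 5, 6, 7, 12, 9, 10, 2, 0, 1, 8]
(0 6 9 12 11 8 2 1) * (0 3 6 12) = (0 12 11 8 2 1 3 6 9) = [12, 3, 1, 6, 4, 5, 9, 7, 2, 0, 10, 8, 11]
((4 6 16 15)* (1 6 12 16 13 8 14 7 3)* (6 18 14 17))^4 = ((1 18 14 7 3)(4 12 16 15)(6 13 8 17))^4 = (1 3 7 14 18)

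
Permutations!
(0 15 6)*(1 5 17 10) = (0 15 6)(1 5 17 10) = [15, 5, 2, 3, 4, 17, 0, 7, 8, 9, 1, 11, 12, 13, 14, 6, 16, 10]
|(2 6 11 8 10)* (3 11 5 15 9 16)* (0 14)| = |(0 14)(2 6 5 15 9 16 3 11 8 10)| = 10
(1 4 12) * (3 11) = (1 4 12)(3 11) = [0, 4, 2, 11, 12, 5, 6, 7, 8, 9, 10, 3, 1]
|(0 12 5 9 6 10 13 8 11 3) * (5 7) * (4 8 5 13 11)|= |(0 12 7 13 5 9 6 10 11 3)(4 8)|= 10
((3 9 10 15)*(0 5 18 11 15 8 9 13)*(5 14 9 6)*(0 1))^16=(0 10 5 15 1 9 6 11 13 14 8 18 3)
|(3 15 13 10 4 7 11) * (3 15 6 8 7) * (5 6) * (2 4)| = |(2 4 3 5 6 8 7 11 15 13 10)| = 11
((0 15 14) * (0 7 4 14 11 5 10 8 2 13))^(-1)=((0 15 11 5 10 8 2 13)(4 14 7))^(-1)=(0 13 2 8 10 5 11 15)(4 7 14)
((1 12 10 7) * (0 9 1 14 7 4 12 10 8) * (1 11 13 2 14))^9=(0 4 7 13)(1 2 9 12)(8 10 14 11)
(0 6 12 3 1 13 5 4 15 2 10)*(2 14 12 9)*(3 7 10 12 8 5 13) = [6, 3, 12, 1, 15, 4, 9, 10, 5, 2, 0, 11, 7, 13, 8, 14] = (0 6 9 2 12 7 10)(1 3)(4 15 14 8 5)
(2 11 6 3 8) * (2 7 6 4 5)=[0, 1, 11, 8, 5, 2, 3, 6, 7, 9, 10, 4]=(2 11 4 5)(3 8 7 6)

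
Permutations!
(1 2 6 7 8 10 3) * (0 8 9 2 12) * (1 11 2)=(0 8 10 3 11 2 6 7 9 1 12)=[8, 12, 6, 11, 4, 5, 7, 9, 10, 1, 3, 2, 0]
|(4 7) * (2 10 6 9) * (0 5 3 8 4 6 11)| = 11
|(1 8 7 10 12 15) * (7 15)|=3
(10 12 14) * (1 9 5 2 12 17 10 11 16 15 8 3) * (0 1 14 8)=(0 1 9 5 2 12 8 3 14 11 16 15)(10 17)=[1, 9, 12, 14, 4, 2, 6, 7, 3, 5, 17, 16, 8, 13, 11, 0, 15, 10]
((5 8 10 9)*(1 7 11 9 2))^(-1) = (1 2 10 8 5 9 11 7)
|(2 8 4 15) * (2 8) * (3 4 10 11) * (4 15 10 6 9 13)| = |(3 15 8 6 9 13 4 10 11)| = 9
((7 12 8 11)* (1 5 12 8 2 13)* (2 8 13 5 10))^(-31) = (1 8 10 11 2 7 5 13 12)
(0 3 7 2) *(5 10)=(0 3 7 2)(5 10)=[3, 1, 0, 7, 4, 10, 6, 2, 8, 9, 5]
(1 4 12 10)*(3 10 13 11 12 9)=[0, 4, 2, 10, 9, 5, 6, 7, 8, 3, 1, 12, 13, 11]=(1 4 9 3 10)(11 12 13)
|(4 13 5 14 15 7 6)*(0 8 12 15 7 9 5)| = 11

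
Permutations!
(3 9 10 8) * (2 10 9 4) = (2 10 8 3 4) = [0, 1, 10, 4, 2, 5, 6, 7, 3, 9, 8]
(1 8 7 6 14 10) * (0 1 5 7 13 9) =(0 1 8 13 9)(5 7 6 14 10) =[1, 8, 2, 3, 4, 7, 14, 6, 13, 0, 5, 11, 12, 9, 10]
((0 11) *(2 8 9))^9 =((0 11)(2 8 9))^9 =(0 11)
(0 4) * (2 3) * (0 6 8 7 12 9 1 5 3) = (0 4 6 8 7 12 9 1 5 3 2) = [4, 5, 0, 2, 6, 3, 8, 12, 7, 1, 10, 11, 9]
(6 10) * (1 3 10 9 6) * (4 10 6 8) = (1 3 6 9 8 4 10) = [0, 3, 2, 6, 10, 5, 9, 7, 4, 8, 1]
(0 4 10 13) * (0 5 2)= (0 4 10 13 5 2)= [4, 1, 0, 3, 10, 2, 6, 7, 8, 9, 13, 11, 12, 5]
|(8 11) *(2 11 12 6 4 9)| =|(2 11 8 12 6 4 9)| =7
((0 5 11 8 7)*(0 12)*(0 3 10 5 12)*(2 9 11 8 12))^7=((0 2 9 11 12 3 10 5 8 7))^7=(0 5 12 2 8 3 9 7 10 11)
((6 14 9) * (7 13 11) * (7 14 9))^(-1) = ((6 9)(7 13 11 14))^(-1) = (6 9)(7 14 11 13)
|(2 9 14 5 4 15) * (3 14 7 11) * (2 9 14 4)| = |(2 14 5)(3 4 15 9 7 11)| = 6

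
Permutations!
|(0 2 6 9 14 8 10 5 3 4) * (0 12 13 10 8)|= |(0 2 6 9 14)(3 4 12 13 10 5)|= 30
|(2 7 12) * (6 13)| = 6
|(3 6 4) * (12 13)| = 6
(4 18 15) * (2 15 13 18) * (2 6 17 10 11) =(2 15 4 6 17 10 11)(13 18) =[0, 1, 15, 3, 6, 5, 17, 7, 8, 9, 11, 2, 12, 18, 14, 4, 16, 10, 13]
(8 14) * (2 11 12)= [0, 1, 11, 3, 4, 5, 6, 7, 14, 9, 10, 12, 2, 13, 8]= (2 11 12)(8 14)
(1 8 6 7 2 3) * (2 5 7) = (1 8 6 2 3)(5 7) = [0, 8, 3, 1, 4, 7, 2, 5, 6]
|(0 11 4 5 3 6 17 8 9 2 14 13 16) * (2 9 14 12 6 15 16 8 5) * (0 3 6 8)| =|(0 11 4 2 12 8 14 13)(3 15 16)(5 6 17)| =24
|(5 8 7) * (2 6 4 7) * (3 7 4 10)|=|(2 6 10 3 7 5 8)|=7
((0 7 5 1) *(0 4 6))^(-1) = ((0 7 5 1 4 6))^(-1) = (0 6 4 1 5 7)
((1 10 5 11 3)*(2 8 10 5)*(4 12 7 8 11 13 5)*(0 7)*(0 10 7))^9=((1 4 12 10 2 11 3)(5 13)(7 8))^9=(1 12 2 3 4 10 11)(5 13)(7 8)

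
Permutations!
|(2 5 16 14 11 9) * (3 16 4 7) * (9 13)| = 10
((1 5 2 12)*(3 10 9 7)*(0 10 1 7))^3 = (1 12)(2 3)(5 7)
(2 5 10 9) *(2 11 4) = (2 5 10 9 11 4) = [0, 1, 5, 3, 2, 10, 6, 7, 8, 11, 9, 4]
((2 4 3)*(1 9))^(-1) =(1 9)(2 3 4)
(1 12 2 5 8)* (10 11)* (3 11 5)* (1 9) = (1 12 2 3 11 10 5 8 9) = [0, 12, 3, 11, 4, 8, 6, 7, 9, 1, 5, 10, 2]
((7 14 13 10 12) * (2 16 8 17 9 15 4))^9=((2 16 8 17 9 15 4)(7 14 13 10 12))^9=(2 8 9 4 16 17 15)(7 12 10 13 14)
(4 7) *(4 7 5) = [0, 1, 2, 3, 5, 4, 6, 7] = (7)(4 5)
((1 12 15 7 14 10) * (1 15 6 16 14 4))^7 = (1 7 10 16 12 4 15 14 6)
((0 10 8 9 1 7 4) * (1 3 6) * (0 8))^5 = ((0 10)(1 7 4 8 9 3 6))^5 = (0 10)(1 3 8 7 6 9 4)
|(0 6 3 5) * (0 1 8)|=6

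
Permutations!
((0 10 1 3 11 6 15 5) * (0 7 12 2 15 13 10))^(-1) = (1 10 13 6 11 3)(2 12 7 5 15)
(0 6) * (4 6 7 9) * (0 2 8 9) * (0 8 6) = (0 7 8 9 4)(2 6) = [7, 1, 6, 3, 0, 5, 2, 8, 9, 4]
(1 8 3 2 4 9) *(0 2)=(0 2 4 9 1 8 3)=[2, 8, 4, 0, 9, 5, 6, 7, 3, 1]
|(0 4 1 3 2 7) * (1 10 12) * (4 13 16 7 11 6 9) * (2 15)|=|(0 13 16 7)(1 3 15 2 11 6 9 4 10 12)|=20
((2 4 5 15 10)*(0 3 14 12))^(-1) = (0 12 14 3)(2 10 15 5 4)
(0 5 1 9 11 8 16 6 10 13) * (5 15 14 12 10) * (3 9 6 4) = (0 15 14 12 10 13)(1 6 5)(3 9 11 8 16 4) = [15, 6, 2, 9, 3, 1, 5, 7, 16, 11, 13, 8, 10, 0, 12, 14, 4]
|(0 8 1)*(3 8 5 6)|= 6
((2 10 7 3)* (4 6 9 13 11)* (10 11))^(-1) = (2 3 7 10 13 9 6 4 11)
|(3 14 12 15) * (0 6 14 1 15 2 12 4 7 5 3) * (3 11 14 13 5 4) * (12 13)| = 22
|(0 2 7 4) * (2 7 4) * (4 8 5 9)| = |(0 7 2 8 5 9 4)| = 7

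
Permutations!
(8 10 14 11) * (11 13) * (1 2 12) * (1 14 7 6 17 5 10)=[0, 2, 12, 3, 4, 10, 17, 6, 1, 9, 7, 8, 14, 11, 13, 15, 16, 5]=(1 2 12 14 13 11 8)(5 10 7 6 17)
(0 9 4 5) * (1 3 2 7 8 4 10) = (0 9 10 1 3 2 7 8 4 5) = [9, 3, 7, 2, 5, 0, 6, 8, 4, 10, 1]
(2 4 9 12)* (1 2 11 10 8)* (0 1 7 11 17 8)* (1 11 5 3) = [11, 2, 4, 1, 9, 3, 6, 5, 7, 12, 0, 10, 17, 13, 14, 15, 16, 8] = (0 11 10)(1 2 4 9 12 17 8 7 5 3)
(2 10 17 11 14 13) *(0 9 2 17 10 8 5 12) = (0 9 2 8 5 12)(11 14 13 17) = [9, 1, 8, 3, 4, 12, 6, 7, 5, 2, 10, 14, 0, 17, 13, 15, 16, 11]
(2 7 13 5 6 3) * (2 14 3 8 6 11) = (2 7 13 5 11)(3 14)(6 8) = [0, 1, 7, 14, 4, 11, 8, 13, 6, 9, 10, 2, 12, 5, 3]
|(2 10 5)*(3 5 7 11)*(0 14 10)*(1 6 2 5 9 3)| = 8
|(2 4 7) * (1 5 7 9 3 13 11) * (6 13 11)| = 8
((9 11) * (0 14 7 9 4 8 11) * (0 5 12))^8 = ((0 14 7 9 5 12)(4 8 11))^8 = (0 7 5)(4 11 8)(9 12 14)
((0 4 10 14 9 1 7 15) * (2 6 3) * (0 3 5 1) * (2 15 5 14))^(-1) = ((0 4 10 2 6 14 9)(1 7 5)(3 15))^(-1) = (0 9 14 6 2 10 4)(1 5 7)(3 15)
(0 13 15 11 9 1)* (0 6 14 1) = (0 13 15 11 9)(1 6 14) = [13, 6, 2, 3, 4, 5, 14, 7, 8, 0, 10, 9, 12, 15, 1, 11]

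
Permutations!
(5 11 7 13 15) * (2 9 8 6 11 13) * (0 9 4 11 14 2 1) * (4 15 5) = [9, 0, 15, 3, 11, 13, 14, 1, 6, 8, 10, 7, 12, 5, 2, 4] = (0 9 8 6 14 2 15 4 11 7 1)(5 13)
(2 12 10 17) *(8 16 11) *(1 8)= (1 8 16 11)(2 12 10 17)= [0, 8, 12, 3, 4, 5, 6, 7, 16, 9, 17, 1, 10, 13, 14, 15, 11, 2]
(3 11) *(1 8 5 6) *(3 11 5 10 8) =(11)(1 3 5 6)(8 10) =[0, 3, 2, 5, 4, 6, 1, 7, 10, 9, 8, 11]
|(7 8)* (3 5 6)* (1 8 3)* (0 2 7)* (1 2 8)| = 10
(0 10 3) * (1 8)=[10, 8, 2, 0, 4, 5, 6, 7, 1, 9, 3]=(0 10 3)(1 8)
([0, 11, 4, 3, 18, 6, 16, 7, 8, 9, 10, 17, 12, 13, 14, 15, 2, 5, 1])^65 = (1 17 6 2 18 11 5 16 4)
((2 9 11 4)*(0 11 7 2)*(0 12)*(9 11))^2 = (0 7 11 12 9 2 4)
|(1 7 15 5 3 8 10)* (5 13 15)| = |(1 7 5 3 8 10)(13 15)| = 6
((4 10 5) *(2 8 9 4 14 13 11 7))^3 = (2 4 14 7 9 5 11 8 10 13)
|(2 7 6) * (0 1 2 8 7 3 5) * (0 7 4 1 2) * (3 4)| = |(0 2 4 1)(3 5 7 6 8)| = 20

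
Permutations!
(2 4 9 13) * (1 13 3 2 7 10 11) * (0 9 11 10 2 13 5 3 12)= (0 9 12)(1 5 3 13 7 2 4 11)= [9, 5, 4, 13, 11, 3, 6, 2, 8, 12, 10, 1, 0, 7]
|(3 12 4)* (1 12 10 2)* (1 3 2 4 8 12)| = 4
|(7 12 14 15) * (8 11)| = 4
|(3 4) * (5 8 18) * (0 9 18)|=|(0 9 18 5 8)(3 4)|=10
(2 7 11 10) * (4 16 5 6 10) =[0, 1, 7, 3, 16, 6, 10, 11, 8, 9, 2, 4, 12, 13, 14, 15, 5] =(2 7 11 4 16 5 6 10)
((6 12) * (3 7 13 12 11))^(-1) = ((3 7 13 12 6 11))^(-1) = (3 11 6 12 13 7)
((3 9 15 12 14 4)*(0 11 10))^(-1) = ((0 11 10)(3 9 15 12 14 4))^(-1) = (0 10 11)(3 4 14 12 15 9)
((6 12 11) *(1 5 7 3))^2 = (1 7)(3 5)(6 11 12)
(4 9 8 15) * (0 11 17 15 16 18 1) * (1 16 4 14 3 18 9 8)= (0 11 17 15 14 3 18 16 9 1)(4 8)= [11, 0, 2, 18, 8, 5, 6, 7, 4, 1, 10, 17, 12, 13, 3, 14, 9, 15, 16]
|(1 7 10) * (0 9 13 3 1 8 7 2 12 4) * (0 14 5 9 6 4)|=|(0 6 4 14 5 9 13 3 1 2 12)(7 10 8)|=33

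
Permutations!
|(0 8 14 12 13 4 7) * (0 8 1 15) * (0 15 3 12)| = 9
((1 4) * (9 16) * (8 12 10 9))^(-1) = (1 4)(8 16 9 10 12)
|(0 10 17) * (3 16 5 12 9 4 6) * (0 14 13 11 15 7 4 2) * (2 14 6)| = |(0 10 17 6 3 16 5 12 9 14 13 11 15 7 4 2)| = 16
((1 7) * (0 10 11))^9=((0 10 11)(1 7))^9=(11)(1 7)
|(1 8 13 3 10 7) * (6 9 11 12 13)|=|(1 8 6 9 11 12 13 3 10 7)|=10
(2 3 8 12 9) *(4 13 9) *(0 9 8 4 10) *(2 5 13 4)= (0 9 5 13 8 12 10)(2 3)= [9, 1, 3, 2, 4, 13, 6, 7, 12, 5, 0, 11, 10, 8]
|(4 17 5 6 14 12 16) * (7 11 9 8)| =28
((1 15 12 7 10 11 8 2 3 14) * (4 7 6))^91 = ((1 15 12 6 4 7 10 11 8 2 3 14))^91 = (1 11 12 2 4 14 10 15 8 6 3 7)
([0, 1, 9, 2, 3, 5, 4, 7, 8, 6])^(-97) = (2 4 9 3 6)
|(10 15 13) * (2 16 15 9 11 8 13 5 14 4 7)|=|(2 16 15 5 14 4 7)(8 13 10 9 11)|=35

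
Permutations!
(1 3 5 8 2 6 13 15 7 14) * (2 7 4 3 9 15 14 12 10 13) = (1 9 15 4 3 5 8 7 12 10 13 14)(2 6) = [0, 9, 6, 5, 3, 8, 2, 12, 7, 15, 13, 11, 10, 14, 1, 4]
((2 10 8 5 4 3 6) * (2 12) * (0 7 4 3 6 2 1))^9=((0 7 4 6 12 1)(2 10 8 5 3))^9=(0 6)(1 4)(2 3 5 8 10)(7 12)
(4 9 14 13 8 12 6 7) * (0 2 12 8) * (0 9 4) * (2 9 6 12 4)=(0 9 14 13 6 7)(2 4)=[9, 1, 4, 3, 2, 5, 7, 0, 8, 14, 10, 11, 12, 6, 13]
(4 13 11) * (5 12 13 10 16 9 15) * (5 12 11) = (4 10 16 9 15 12 13 5 11) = [0, 1, 2, 3, 10, 11, 6, 7, 8, 15, 16, 4, 13, 5, 14, 12, 9]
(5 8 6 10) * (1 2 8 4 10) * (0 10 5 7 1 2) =(0 10 7 1)(2 8 6)(4 5) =[10, 0, 8, 3, 5, 4, 2, 1, 6, 9, 7]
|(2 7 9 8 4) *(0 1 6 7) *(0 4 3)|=|(0 1 6 7 9 8 3)(2 4)|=14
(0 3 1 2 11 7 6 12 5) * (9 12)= [3, 2, 11, 1, 4, 0, 9, 6, 8, 12, 10, 7, 5]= (0 3 1 2 11 7 6 9 12 5)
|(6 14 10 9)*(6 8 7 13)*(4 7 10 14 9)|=7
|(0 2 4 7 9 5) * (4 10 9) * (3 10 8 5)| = |(0 2 8 5)(3 10 9)(4 7)| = 12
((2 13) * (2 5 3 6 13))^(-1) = (3 5 13 6)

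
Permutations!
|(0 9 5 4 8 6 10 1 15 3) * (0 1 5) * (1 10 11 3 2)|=|(0 9)(1 15 2)(3 10 5 4 8 6 11)|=42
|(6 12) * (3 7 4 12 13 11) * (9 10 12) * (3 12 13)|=9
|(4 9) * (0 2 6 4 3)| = |(0 2 6 4 9 3)| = 6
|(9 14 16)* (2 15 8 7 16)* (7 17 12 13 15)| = 5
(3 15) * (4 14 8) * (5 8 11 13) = (3 15)(4 14 11 13 5 8) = [0, 1, 2, 15, 14, 8, 6, 7, 4, 9, 10, 13, 12, 5, 11, 3]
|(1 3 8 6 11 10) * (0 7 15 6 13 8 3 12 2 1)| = 6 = |(0 7 15 6 11 10)(1 12 2)(8 13)|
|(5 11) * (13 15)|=|(5 11)(13 15)|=2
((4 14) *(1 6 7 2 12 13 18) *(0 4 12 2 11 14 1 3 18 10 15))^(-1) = ((0 4 1 6 7 11 14 12 13 10 15)(3 18))^(-1) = (0 15 10 13 12 14 11 7 6 1 4)(3 18)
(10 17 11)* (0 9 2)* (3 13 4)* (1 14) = (0 9 2)(1 14)(3 13 4)(10 17 11) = [9, 14, 0, 13, 3, 5, 6, 7, 8, 2, 17, 10, 12, 4, 1, 15, 16, 11]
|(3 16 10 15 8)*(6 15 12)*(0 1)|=14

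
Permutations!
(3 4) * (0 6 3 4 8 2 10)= (0 6 3 8 2 10)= [6, 1, 10, 8, 4, 5, 3, 7, 2, 9, 0]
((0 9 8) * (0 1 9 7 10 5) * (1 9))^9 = (0 7 10 5)(8 9)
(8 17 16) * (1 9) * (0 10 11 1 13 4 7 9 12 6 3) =(0 10 11 1 12 6 3)(4 7 9 13)(8 17 16) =[10, 12, 2, 0, 7, 5, 3, 9, 17, 13, 11, 1, 6, 4, 14, 15, 8, 16]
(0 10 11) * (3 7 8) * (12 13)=(0 10 11)(3 7 8)(12 13)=[10, 1, 2, 7, 4, 5, 6, 8, 3, 9, 11, 0, 13, 12]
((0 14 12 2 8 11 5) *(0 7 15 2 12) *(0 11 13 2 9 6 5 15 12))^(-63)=((0 14 11 15 9 6 5 7 12)(2 8 13))^(-63)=(15)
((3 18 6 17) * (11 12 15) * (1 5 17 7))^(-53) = (1 3 7 17 6 5 18)(11 12 15)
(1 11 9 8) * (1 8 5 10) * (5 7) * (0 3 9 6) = (0 3 9 7 5 10 1 11 6) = [3, 11, 2, 9, 4, 10, 0, 5, 8, 7, 1, 6]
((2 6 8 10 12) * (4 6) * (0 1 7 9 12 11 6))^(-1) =((0 1 7 9 12 2 4)(6 8 10 11))^(-1) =(0 4 2 12 9 7 1)(6 11 10 8)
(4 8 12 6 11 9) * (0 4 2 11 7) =(0 4 8 12 6 7)(2 11 9) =[4, 1, 11, 3, 8, 5, 7, 0, 12, 2, 10, 9, 6]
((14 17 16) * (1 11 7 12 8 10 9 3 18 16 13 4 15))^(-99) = ((1 11 7 12 8 10 9 3 18 16 14 17 13 4 15))^(-99) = (1 9 13 12 16)(3 4 8 14 11)(7 18 15 10 17)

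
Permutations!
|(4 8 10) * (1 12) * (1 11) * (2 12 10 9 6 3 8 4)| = 20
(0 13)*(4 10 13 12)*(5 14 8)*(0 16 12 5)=(0 5 14 8)(4 10 13 16 12)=[5, 1, 2, 3, 10, 14, 6, 7, 0, 9, 13, 11, 4, 16, 8, 15, 12]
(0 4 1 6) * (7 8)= (0 4 1 6)(7 8)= [4, 6, 2, 3, 1, 5, 0, 8, 7]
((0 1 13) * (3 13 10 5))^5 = ((0 1 10 5 3 13))^5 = (0 13 3 5 10 1)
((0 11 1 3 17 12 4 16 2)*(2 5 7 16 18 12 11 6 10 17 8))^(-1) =(0 2 8 3 1 11 17 10 6)(4 12 18)(5 16 7)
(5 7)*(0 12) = (0 12)(5 7) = [12, 1, 2, 3, 4, 7, 6, 5, 8, 9, 10, 11, 0]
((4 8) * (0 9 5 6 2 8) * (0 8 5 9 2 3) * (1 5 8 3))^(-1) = ((9)(0 2 8 4 3)(1 5 6))^(-1) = (9)(0 3 4 8 2)(1 6 5)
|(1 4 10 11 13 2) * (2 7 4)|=|(1 2)(4 10 11 13 7)|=10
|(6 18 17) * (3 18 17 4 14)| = 4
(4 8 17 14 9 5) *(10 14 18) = (4 8 17 18 10 14 9 5) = [0, 1, 2, 3, 8, 4, 6, 7, 17, 5, 14, 11, 12, 13, 9, 15, 16, 18, 10]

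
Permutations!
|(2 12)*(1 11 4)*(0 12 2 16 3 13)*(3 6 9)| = 21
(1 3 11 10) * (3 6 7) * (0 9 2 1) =(0 9 2 1 6 7 3 11 10) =[9, 6, 1, 11, 4, 5, 7, 3, 8, 2, 0, 10]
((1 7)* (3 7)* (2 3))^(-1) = (1 7 3 2)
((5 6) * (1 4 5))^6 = (1 5)(4 6)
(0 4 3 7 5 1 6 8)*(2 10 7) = (0 4 3 2 10 7 5 1 6 8) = [4, 6, 10, 2, 3, 1, 8, 5, 0, 9, 7]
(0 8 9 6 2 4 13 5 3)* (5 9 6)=[8, 1, 4, 0, 13, 3, 2, 7, 6, 5, 10, 11, 12, 9]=(0 8 6 2 4 13 9 5 3)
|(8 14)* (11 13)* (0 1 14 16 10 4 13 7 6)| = 11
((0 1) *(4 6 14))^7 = (0 1)(4 6 14)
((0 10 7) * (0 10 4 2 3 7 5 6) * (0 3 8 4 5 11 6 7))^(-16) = ((0 5 7 10 11 6 3)(2 8 4))^(-16) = (0 6 10 5 3 11 7)(2 4 8)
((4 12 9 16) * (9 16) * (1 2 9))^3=(16)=((1 2 9)(4 12 16))^3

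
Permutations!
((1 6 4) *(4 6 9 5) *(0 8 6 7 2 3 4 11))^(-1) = (0 11 5 9 1 4 3 2 7 6 8)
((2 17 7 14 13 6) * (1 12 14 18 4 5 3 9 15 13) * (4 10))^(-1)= ((1 12 14)(2 17 7 18 10 4 5 3 9 15 13 6))^(-1)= (1 14 12)(2 6 13 15 9 3 5 4 10 18 7 17)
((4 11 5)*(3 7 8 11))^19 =((3 7 8 11 5 4))^19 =(3 7 8 11 5 4)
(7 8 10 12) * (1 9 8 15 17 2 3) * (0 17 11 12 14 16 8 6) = (0 17 2 3 1 9 6)(7 15 11 12)(8 10 14 16) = [17, 9, 3, 1, 4, 5, 0, 15, 10, 6, 14, 12, 7, 13, 16, 11, 8, 2]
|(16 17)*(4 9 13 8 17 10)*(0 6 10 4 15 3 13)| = 11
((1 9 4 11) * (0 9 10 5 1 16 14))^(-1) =(0 14 16 11 4 9)(1 5 10)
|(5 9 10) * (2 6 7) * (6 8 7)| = |(2 8 7)(5 9 10)| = 3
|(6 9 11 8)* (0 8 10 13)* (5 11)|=8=|(0 8 6 9 5 11 10 13)|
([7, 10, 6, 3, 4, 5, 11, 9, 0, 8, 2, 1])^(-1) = [8, 11, 10, 3, 4, 5, 2, 0, 9, 7, 1, 6]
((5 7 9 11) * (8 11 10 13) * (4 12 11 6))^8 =((4 12 11 5 7 9 10 13 8 6))^8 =(4 8 10 7 11)(5 12 6 13 9)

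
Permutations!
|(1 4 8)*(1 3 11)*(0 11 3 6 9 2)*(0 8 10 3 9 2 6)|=|(0 11 1 4 10 3 9 6 2 8)|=10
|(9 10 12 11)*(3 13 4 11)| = |(3 13 4 11 9 10 12)| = 7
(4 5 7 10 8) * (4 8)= (4 5 7 10)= [0, 1, 2, 3, 5, 7, 6, 10, 8, 9, 4]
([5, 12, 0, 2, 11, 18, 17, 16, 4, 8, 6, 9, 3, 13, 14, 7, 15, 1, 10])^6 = (0 1 18 3 6)(2 17 5 12 10)(4 9)(8 11)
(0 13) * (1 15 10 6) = (0 13)(1 15 10 6) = [13, 15, 2, 3, 4, 5, 1, 7, 8, 9, 6, 11, 12, 0, 14, 10]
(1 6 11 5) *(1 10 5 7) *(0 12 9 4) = (0 12 9 4)(1 6 11 7)(5 10) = [12, 6, 2, 3, 0, 10, 11, 1, 8, 4, 5, 7, 9]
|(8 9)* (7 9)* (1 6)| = |(1 6)(7 9 8)| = 6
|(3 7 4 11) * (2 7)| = 5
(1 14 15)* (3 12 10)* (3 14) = (1 3 12 10 14 15) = [0, 3, 2, 12, 4, 5, 6, 7, 8, 9, 14, 11, 10, 13, 15, 1]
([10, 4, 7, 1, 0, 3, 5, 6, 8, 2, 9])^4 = (0 7 1 9 5)(2 3 10 6 4)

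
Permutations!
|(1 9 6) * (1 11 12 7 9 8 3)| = 15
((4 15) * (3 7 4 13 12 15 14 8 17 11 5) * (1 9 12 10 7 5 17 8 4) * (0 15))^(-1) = (0 12 9 1 7 10 13 15)(3 5)(4 14)(11 17)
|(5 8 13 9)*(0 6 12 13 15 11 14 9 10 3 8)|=12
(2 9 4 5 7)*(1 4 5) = (1 4)(2 9 5 7) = [0, 4, 9, 3, 1, 7, 6, 2, 8, 5]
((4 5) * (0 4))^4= (0 4 5)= ((0 4 5))^4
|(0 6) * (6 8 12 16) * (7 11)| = 10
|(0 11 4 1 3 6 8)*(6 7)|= 8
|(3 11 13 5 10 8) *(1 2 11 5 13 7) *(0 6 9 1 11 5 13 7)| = |(0 6 9 1 2 5 10 8 3 13 7 11)| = 12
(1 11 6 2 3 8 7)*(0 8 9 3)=(0 8 7 1 11 6 2)(3 9)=[8, 11, 0, 9, 4, 5, 2, 1, 7, 3, 10, 6]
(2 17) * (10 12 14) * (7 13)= (2 17)(7 13)(10 12 14)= [0, 1, 17, 3, 4, 5, 6, 13, 8, 9, 12, 11, 14, 7, 10, 15, 16, 2]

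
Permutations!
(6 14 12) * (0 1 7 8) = (0 1 7 8)(6 14 12) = [1, 7, 2, 3, 4, 5, 14, 8, 0, 9, 10, 11, 6, 13, 12]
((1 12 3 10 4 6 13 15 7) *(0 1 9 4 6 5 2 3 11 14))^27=((0 1 12 11 14)(2 3 10 6 13 15 7 9 4 5))^27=(0 12 14 1 11)(2 9 13 3 4 15 10 5 7 6)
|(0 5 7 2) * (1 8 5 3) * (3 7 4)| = 15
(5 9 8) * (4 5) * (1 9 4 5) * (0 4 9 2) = (0 4 1 2)(5 9 8) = [4, 2, 0, 3, 1, 9, 6, 7, 5, 8]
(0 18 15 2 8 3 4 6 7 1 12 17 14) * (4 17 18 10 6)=(0 10 6 7 1 12 18 15 2 8 3 17 14)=[10, 12, 8, 17, 4, 5, 7, 1, 3, 9, 6, 11, 18, 13, 0, 2, 16, 14, 15]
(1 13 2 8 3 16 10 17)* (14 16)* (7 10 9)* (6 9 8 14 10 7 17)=(1 13 2 14 16 8 3 10 6 9 17)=[0, 13, 14, 10, 4, 5, 9, 7, 3, 17, 6, 11, 12, 2, 16, 15, 8, 1]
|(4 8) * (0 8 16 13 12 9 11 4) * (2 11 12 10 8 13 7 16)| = 12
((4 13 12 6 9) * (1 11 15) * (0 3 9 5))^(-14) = ((0 3 9 4 13 12 6 5)(1 11 15))^(-14) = (0 9 13 6)(1 11 15)(3 4 12 5)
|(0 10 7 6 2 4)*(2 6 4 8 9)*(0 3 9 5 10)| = 8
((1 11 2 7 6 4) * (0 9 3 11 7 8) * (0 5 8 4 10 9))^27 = (11)(5 8) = ((1 7 6 10 9 3 11 2 4)(5 8))^27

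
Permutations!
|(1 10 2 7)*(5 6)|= 4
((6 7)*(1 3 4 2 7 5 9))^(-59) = (1 6 4 9 7 3 5 2)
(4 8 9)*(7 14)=(4 8 9)(7 14)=[0, 1, 2, 3, 8, 5, 6, 14, 9, 4, 10, 11, 12, 13, 7]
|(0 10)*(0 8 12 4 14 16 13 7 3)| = |(0 10 8 12 4 14 16 13 7 3)| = 10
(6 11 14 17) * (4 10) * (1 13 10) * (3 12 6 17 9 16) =(17)(1 13 10 4)(3 12 6 11 14 9 16) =[0, 13, 2, 12, 1, 5, 11, 7, 8, 16, 4, 14, 6, 10, 9, 15, 3, 17]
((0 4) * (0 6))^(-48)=(6)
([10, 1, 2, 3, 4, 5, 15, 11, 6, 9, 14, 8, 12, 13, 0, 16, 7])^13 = [10, 1, 2, 3, 4, 5, 15, 11, 6, 9, 14, 8, 12, 13, 0, 16, 7]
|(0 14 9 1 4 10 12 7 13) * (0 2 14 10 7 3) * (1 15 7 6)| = 12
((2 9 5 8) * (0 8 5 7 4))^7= (0 8 2 9 7 4)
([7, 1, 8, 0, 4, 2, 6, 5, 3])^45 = (0 2)(3 5)(7 8)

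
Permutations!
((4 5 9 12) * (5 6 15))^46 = ((4 6 15 5 9 12))^46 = (4 9 15)(5 6 12)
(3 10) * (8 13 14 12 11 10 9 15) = (3 9 15 8 13 14 12 11 10) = [0, 1, 2, 9, 4, 5, 6, 7, 13, 15, 3, 10, 11, 14, 12, 8]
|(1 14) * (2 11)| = 2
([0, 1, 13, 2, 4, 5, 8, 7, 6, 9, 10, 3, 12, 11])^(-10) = (2 11)(3 13)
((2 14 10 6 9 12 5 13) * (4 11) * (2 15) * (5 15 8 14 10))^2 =((2 10 6 9 12 15)(4 11)(5 13 8 14))^2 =(2 6 12)(5 8)(9 15 10)(13 14)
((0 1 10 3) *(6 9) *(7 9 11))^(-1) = (0 3 10 1)(6 9 7 11)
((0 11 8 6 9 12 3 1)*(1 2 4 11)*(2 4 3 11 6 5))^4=((0 1)(2 3 4 6 9 12 11 8 5))^4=(2 9 5 6 8 4 11 3 12)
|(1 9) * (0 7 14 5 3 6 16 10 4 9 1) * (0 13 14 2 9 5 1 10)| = 13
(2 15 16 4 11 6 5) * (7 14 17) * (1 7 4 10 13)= (1 7 14 17 4 11 6 5 2 15 16 10 13)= [0, 7, 15, 3, 11, 2, 5, 14, 8, 9, 13, 6, 12, 1, 17, 16, 10, 4]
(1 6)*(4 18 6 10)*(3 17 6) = [0, 10, 2, 17, 18, 5, 1, 7, 8, 9, 4, 11, 12, 13, 14, 15, 16, 6, 3] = (1 10 4 18 3 17 6)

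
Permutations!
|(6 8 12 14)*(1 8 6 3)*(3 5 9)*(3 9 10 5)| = |(1 8 12 14 3)(5 10)| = 10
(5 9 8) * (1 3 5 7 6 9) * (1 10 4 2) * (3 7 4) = (1 7 6 9 8 4 2)(3 5 10) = [0, 7, 1, 5, 2, 10, 9, 6, 4, 8, 3]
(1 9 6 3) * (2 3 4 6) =(1 9 2 3)(4 6) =[0, 9, 3, 1, 6, 5, 4, 7, 8, 2]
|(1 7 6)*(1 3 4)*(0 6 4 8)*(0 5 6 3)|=15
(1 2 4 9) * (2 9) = (1 9)(2 4) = [0, 9, 4, 3, 2, 5, 6, 7, 8, 1]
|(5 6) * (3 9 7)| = |(3 9 7)(5 6)| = 6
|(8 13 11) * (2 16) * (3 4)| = 6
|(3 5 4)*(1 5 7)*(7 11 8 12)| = 8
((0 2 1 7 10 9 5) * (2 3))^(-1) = (0 5 9 10 7 1 2 3)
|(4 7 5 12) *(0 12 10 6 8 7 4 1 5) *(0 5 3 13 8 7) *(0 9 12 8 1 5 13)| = 11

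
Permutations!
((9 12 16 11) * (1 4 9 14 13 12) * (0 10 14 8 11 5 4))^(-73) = ((0 10 14 13 12 16 5 4 9 1)(8 11))^(-73) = (0 4 12 10 9 16 14 1 5 13)(8 11)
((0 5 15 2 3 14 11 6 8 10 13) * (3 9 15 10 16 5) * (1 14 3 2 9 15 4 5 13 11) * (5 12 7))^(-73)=(0 8 10 12 15 13 6 5 4 2 16 11 7 9)(1 14)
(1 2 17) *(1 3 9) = (1 2 17 3 9) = [0, 2, 17, 9, 4, 5, 6, 7, 8, 1, 10, 11, 12, 13, 14, 15, 16, 3]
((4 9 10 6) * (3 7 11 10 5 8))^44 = ((3 7 11 10 6 4 9 5 8))^44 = (3 8 5 9 4 6 10 11 7)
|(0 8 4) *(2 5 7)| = 3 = |(0 8 4)(2 5 7)|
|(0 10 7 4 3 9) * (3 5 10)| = 12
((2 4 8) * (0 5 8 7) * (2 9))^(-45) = ((0 5 8 9 2 4 7))^(-45) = (0 2 5 4 8 7 9)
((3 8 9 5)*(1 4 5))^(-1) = (1 9 8 3 5 4)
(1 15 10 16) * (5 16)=[0, 15, 2, 3, 4, 16, 6, 7, 8, 9, 5, 11, 12, 13, 14, 10, 1]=(1 15 10 5 16)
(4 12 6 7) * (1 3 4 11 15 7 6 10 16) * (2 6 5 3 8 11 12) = (1 8 11 15 7 12 10 16)(2 6 5 3 4) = [0, 8, 6, 4, 2, 3, 5, 12, 11, 9, 16, 15, 10, 13, 14, 7, 1]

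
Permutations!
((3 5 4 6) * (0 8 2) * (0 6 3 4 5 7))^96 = (0 3 6 8 7 4 2)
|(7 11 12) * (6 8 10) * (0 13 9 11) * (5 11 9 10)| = 9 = |(0 13 10 6 8 5 11 12 7)|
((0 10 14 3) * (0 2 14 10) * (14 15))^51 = (2 3 14 15)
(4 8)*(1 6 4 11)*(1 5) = (1 6 4 8 11 5) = [0, 6, 2, 3, 8, 1, 4, 7, 11, 9, 10, 5]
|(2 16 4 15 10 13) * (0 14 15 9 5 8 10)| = 24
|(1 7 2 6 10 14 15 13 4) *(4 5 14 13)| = 10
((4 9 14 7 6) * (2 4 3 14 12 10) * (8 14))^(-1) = (2 10 12 9 4)(3 6 7 14 8)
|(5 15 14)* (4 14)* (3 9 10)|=|(3 9 10)(4 14 5 15)|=12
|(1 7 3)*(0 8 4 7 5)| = 7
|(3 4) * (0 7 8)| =6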